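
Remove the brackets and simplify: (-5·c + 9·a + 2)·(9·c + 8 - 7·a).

-45·c² - 22·c + 116·a·c + 58·a - 63·a² + 16

(-5·c + 9·a + 2)·(9·c + 8 - 7·a)
= -45·c² - 40·c + 35·a·c + 81·a·c + 72·a - 63·a² + 18·c + 16 - 14·a    [distributive law]
= -45·c² - 22·c + 116·a·c + 58·a - 63·a² + 16    [combine like terms]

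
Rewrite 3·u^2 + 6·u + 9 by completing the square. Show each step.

3(u + 1)^2 + 6

3·u^2 + 6·u + 9
= 3(u^2 + 2·u) + 9    [factor out 3 from the u-terms]
= 3(u^2 + 2·u + 1 - 1) + 9    [add and subtract 1 inside the bracket]
= 3(u + 1)^2 - 3 + 9    [perfect-square identity]
= 3(u + 1)^2 + 6    [combine constants]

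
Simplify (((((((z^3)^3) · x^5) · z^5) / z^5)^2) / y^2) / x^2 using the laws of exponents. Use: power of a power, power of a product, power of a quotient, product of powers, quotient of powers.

x^8·y^(-2)·z^18

(((((((z^3)^3) · x^5) · z^5) / z^5)^2) / y^2) / x^2
= (((((((z^3)^3) · x^5) · z^5)^2) / ((z^5)^2)) / y^2) / x^2    [power of a quotient]
= (((((((z^3)^3) · x^5)^2) · ((z^5)^2)) / ((z^5)^2)) / y^2) / x^2    [power of a product]
= (((((((z^3)^3)^2) · ((x^5)^2)) · ((z^5)^2)) / ((z^5)^2)) / y^2) / x^2    [power of a product]
= ((((((z^3)^6) · ((x^5)^2)) · ((z^5)^2)) / ((z^5)^2)) / y^2) / x^2    [power of a power]
= ((((z^18 · ((x^5)^2)) · ((z^5)^2)) / ((z^5)^2)) / y^2) / x^2    [power of a power]
= ((((z^18 · x^10) · ((z^5)^2)) / ((z^5)^2)) / y^2) / x^2    [power of a power]
= ((((z^18 · x^10) · z^10) / ((z^5)^2)) / y^2) / x^2    [power of a power]
= ((((z^18 · x^10) · z^10) / z^10) / y^2) / x^2    [power of a power]
= x^8·y^(-2)·z^18    [quotient of powers; product of powers]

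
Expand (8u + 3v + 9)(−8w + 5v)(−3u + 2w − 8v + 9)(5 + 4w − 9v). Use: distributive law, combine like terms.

(8u + 3v + 9)(−8w + 5v)(−3u + 2w − 8v + 9)(5 + 4w − 9v)
= (−64uw + 40uv − 24vw + 15v² − 72w + 45v)(−3u + 2w − 8v + 9)(5 + 4w − 9v)    [distributive law]
= (192u²w − 128uw² + 512uvw − 576uw − 120u²v + 80uvw − 320uv² + 360uv + 72uvw − 48vw² + 192v²w − 216vw − 45uv² + 30v²w − 120v³ + 135v² + 216uw − 144w² + 576vw − 648w − 135uv + 90vw − 360v² + 405v)(5 + 4w − 9v)    [distributive law]
= (192u²w − 128uw² + 664uvw − 360uw − 120u²v − 365uv² + 225uv − 48vw² + 222v²w + 450vw − 120v³ − 225v² − 144w² − 648w + 405v)(5 + 4w − 9v)    [combine like terms]
= 960u²w + 768u²w² − 1728u²vw − 640uw² − 512uw³ + 1152uvw² + 3320uvw + 2656uvw² − 5976uv²w − 1800uw − 1440uw² + 3240uvw − 600u²v − 480u²vw + 1080u²v² − 1825uv² − 1460uv²w + 3285uv³ + 1125uv + 900uvw − 2025uv² − 240vw² − 192vw³ + 432v²w² + 1110v²w + 888v²w² − 1998v³w + 2250vw + 1800vw² − 4050v²w − 600v³ − 480v³w + 1080v⁴ − 1125v² − 900v²w + 2025v³ − 720w² − 576w³ + 1296vw² − 3240w − 2592w² + 5832vw + 2025v + 1620vw − 3645v²    [distributive law]
= 960u²w + 768u²w² − 2208u²vw − 2080uw² − 512uw³ + 3808uvw² + 7460uvw − 7436uv²w − 1800uw − 600u²v + 1080u²v² − 3850uv² + 3285uv³ + 1125uv + 2856vw² − 192vw³ + 1320v²w² − 3840v²w − 2478v³w + 9702vw + 1425v³ + 1080v⁴ − 4770v² − 3312w² − 576w³ − 3240w + 2025v    [combine like terms]

960u²w + 768u²w² − 2208u²vw − 2080uw² − 512uw³ + 3808uvw² + 7460uvw − 7436uv²w − 1800uw − 600u²v + 1080u²v² − 3850uv² + 3285uv³ + 1125uv + 2856vw² − 192vw³ + 1320v²w² − 3840v²w − 2478v³w + 9702vw + 1425v³ + 1080v⁴ − 4770v² − 3312w² − 576w³ − 3240w + 2025v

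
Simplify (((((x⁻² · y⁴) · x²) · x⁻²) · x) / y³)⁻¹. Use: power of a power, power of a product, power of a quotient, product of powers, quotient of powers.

xy⁻¹

(((((x⁻² · y⁴) · x²) · x⁻²) · x) / y³)⁻¹
= (((((x⁻² · y⁴) · x²) · x⁻²) · x)⁻¹) / ((y³)⁻¹)    [power of a quotient]
= (((((x⁻² · y⁴) · x²) · x⁻²)⁻¹) · (x⁻¹)) / ((y³)⁻¹)    [power of a product]
= (((((x⁻² · y⁴) · x²)⁻¹) · ((x⁻²)⁻¹)) · (x⁻¹)) / ((y³)⁻¹)    [power of a product]
= (((((x⁻² · y⁴)⁻¹) · ((x²)⁻¹)) · ((x⁻²)⁻¹)) · (x⁻¹)) / ((y³)⁻¹)    [power of a product]
= ((((((x⁻²)⁻¹) · ((y⁴)⁻¹)) · ((x²)⁻¹)) · ((x⁻²)⁻¹)) · (x⁻¹)) / ((y³)⁻¹)    [power of a product]
= ((((x² · ((y⁴)⁻¹)) · ((x²)⁻¹)) · ((x⁻²)⁻¹)) · (x⁻¹)) / ((y³)⁻¹)    [power of a power]
= ((((x² · y⁻⁴) · ((x²)⁻¹)) · ((x⁻²)⁻¹)) · (x⁻¹)) / ((y³)⁻¹)    [power of a power]
= ((((x² · y⁻⁴) · x⁻²) · ((x⁻²)⁻¹)) · (x⁻¹)) / ((y³)⁻¹)    [power of a power]
= ((((x² · y⁻⁴) · x⁻²) · x²) · (x⁻¹)) / ((y³)⁻¹)    [power of a power]
= ((((x² · y⁻⁴) · x⁻²) · x²) · x⁻¹) / y⁻³    [power of a power]
= xy⁻¹    [quotient of powers; product of powers]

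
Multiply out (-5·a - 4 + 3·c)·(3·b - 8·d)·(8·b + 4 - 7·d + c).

(-5·a - 4 + 3·c)·(3·b - 8·d)·(8·b + 4 - 7·d + c)
= (-15·a·b + 40·a·d - 12·b + 32·d + 9·b·c - 24·c·d)·(8·b + 4 - 7·d + c)    [distributive law]
= -120·a·b^2 - 60·a·b + 105·a·b·d - 15·a·b·c + 320·a·b·d + 160·a·d - 280·a·d^2 + 40·a·c·d - 96·b^2 - 48·b + 84·b·d - 12·b·c + 256·b·d + 128·d - 224·d^2 + 32·c·d + 72·b^2·c + 36·b·c - 63·b·c·d + 9·b·c^2 - 192·b·c·d - 96·c·d + 168·c·d^2 - 24·c^2·d    [distributive law]
= -120·a·b^2 - 60·a·b + 425·a·b·d - 15·a·b·c + 160·a·d - 280·a·d^2 + 40·a·c·d - 96·b^2 - 48·b + 340·b·d + 24·b·c + 128·d - 224·d^2 - 64·c·d + 72·b^2·c - 255·b·c·d + 9·b·c^2 + 168·c·d^2 - 24·c^2·d    [combine like terms]

-120·a·b^2 - 60·a·b + 425·a·b·d - 15·a·b·c + 160·a·d - 280·a·d^2 + 40·a·c·d - 96·b^2 - 48·b + 340·b·d + 24·b·c + 128·d - 224·d^2 - 64·c·d + 72·b^2·c - 255·b·c·d + 9·b·c^2 + 168·c·d^2 - 24·c^2·d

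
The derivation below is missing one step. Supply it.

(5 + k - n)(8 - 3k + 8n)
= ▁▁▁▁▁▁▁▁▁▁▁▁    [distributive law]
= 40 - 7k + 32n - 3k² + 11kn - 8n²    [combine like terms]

Applying distributive law to the line above:

40 - 15k + 40n + 8k - 3k² + 8kn - 8n + 3kn - 8n²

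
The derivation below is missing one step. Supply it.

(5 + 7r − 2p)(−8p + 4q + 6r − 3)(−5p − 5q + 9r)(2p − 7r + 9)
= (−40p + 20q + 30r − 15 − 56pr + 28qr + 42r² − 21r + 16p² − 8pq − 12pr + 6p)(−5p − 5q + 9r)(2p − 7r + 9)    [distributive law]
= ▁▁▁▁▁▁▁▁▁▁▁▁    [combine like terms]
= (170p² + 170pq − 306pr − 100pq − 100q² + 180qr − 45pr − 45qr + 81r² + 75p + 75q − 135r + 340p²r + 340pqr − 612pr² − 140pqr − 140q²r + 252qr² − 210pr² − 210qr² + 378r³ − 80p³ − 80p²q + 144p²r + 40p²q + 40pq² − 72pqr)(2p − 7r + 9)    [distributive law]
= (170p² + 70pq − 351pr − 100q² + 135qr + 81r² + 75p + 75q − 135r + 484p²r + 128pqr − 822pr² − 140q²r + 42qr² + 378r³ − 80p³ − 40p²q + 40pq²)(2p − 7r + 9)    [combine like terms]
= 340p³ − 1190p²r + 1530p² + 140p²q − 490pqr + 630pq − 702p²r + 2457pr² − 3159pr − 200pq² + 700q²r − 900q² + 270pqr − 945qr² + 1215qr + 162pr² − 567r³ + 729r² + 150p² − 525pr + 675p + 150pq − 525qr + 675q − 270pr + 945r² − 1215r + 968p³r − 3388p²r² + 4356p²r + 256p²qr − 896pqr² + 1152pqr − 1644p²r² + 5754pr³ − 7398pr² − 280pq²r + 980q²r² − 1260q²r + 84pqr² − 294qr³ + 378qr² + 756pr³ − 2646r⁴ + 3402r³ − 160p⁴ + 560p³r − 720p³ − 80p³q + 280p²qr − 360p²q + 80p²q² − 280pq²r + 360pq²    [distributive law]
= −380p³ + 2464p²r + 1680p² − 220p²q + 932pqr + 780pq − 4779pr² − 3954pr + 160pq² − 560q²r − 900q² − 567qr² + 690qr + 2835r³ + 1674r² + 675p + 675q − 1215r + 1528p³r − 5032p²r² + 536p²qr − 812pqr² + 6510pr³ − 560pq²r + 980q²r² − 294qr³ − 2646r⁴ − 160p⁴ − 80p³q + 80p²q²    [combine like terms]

Applying combine like terms to the line above:

(−34p + 20q + 9r − 15 − 68pr + 28qr + 42r² + 16p² − 8pq)(−5p − 5q + 9r)(2p − 7r + 9)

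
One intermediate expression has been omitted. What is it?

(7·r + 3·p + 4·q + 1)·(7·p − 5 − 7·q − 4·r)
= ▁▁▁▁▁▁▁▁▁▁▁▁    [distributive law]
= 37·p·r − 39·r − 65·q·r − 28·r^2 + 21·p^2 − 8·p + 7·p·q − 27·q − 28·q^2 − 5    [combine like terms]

Applying distributive law to the line above:

49·p·r − 35·r − 49·q·r − 28·r^2 + 21·p^2 − 15·p − 21·p·q − 12·p·r + 28·p·q − 20·q − 28·q^2 − 16·q·r + 7·p − 5 − 7·q − 4·r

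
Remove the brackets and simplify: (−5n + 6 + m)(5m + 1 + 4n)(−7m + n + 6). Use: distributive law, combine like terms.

152m^2n + 119mn^2 − 228mn − 101n^2 + 120n − 20n^3 − 187m^2 + 144m + 36 − 35m^3

(−5n + 6 + m)(5m + 1 + 4n)(−7m + n + 6)
= (−25mn − 5n − 20n^2 + 30m + 6 + 24n + 5m^2 + m + 4mn)(−7m + n + 6)    [distributive law]
= (−21mn + 19n − 20n^2 + 31m + 6 + 5m^2)(−7m + n + 6)    [combine like terms]
= 147m^2n − 21mn^2 − 126mn − 133mn + 19n^2 + 114n + 140mn^2 − 20n^3 − 120n^2 − 217m^2 + 31mn + 186m − 42m + 6n + 36 − 35m^3 + 5m^2n + 30m^2    [distributive law]
= 152m^2n + 119mn^2 − 228mn − 101n^2 + 120n − 20n^3 − 187m^2 + 144m + 36 − 35m^3    [combine like terms]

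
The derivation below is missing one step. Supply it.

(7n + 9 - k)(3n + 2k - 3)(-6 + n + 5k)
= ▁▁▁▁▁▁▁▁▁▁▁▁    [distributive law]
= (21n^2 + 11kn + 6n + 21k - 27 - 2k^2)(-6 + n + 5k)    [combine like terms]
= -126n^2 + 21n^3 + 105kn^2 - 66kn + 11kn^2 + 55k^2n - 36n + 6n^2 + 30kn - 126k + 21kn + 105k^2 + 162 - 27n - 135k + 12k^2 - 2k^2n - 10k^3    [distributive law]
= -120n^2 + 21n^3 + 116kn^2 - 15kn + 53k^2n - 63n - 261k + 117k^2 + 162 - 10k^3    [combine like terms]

Applying distributive law to the line above:

(21n^2 + 14kn - 21n + 27n + 18k - 27 - 3kn - 2k^2 + 3k)(-6 + n + 5k)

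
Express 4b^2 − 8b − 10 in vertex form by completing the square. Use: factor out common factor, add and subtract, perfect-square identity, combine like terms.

4b^2 − 8b − 10
= 4(b^2 − 2b) − 10    [factor out 4 from the b-terms]
= 4(b^2 − 2b + 1 − 1) − 10    [add and subtract 1 inside the bracket]
= 4(b − 1)^2 − 4 − 10    [perfect-square identity]
= 4(b − 1)^2 − 14    [combine constants]

4(b − 1)^2 − 14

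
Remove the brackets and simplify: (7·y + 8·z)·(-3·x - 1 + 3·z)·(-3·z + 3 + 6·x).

(7·y + 8·z)·(-3·x - 1 + 3·z)·(-3·z + 3 + 6·x)
= (-21·x·y - 7·y + 21·y·z - 24·x·z - 8·z + 24·z^2)·(-3·z + 3 + 6·x)    [distributive law]
= 63·x·y·z - 63·x·y - 126·x^2·y + 21·y·z - 21·y - 42·x·y - 63·y·z^2 + 63·y·z + 126·x·y·z + 72·x·z^2 - 72·x·z - 144·x^2·z + 24·z^2 - 24·z - 48·x·z - 72·z^3 + 72·z^2 + 144·x·z^2    [distributive law]
= 189·x·y·z - 105·x·y - 126·x^2·y + 84·y·z - 21·y - 63·y·z^2 + 216·x·z^2 - 120·x·z - 144·x^2·z + 96·z^2 - 24·z - 72·z^3    [combine like terms]

189·x·y·z - 105·x·y - 126·x^2·y + 84·y·z - 21·y - 63·y·z^2 + 216·x·z^2 - 120·x·z - 144·x^2·z + 96·z^2 - 24·z - 72·z^3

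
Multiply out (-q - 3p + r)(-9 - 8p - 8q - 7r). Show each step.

9q + 32pq + 8q² - qr + 27p + 24p² + 13pr - 9r - 7r²

(-q - 3p + r)(-9 - 8p - 8q - 7r)
= 9q + 8pq + 8q² + 7qr + 27p + 24p² + 24pq + 21pr - 9r - 8pr - 8qr - 7r²    [distributive law]
= 9q + 32pq + 8q² - qr + 27p + 24p² + 13pr - 9r - 7r²    [combine like terms]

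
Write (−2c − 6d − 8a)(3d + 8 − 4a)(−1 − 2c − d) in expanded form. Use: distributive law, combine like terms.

118cd + 12c^2d + 42cd^2 + 16c + 32c^2 + 120ac − 16ac^2 − 8acd + 66d^2 + 18d^3 + 48d + 64a + 64ad − 32a^2 − 64a^2c − 32a^2d

(−2c − 6d − 8a)(3d + 8 − 4a)(−1 − 2c − d)
= (−6cd − 16c + 8ac − 18d^2 − 48d + 24ad − 24ad − 64a + 32a^2)(−1 − 2c − d)    [distributive law]
= (−6cd − 16c + 8ac − 18d^2 − 48d − 64a + 32a^2)(−1 − 2c − d)    [combine like terms]
= 6cd + 12c^2d + 6cd^2 + 16c + 32c^2 + 16cd − 8ac − 16ac^2 − 8acd + 18d^2 + 36cd^2 + 18d^3 + 48d + 96cd + 48d^2 + 64a + 128ac + 64ad − 32a^2 − 64a^2c − 32a^2d    [distributive law]
= 118cd + 12c^2d + 42cd^2 + 16c + 32c^2 + 120ac − 16ac^2 − 8acd + 66d^2 + 18d^3 + 48d + 64a + 64ad − 32a^2 − 64a^2c − 32a^2d    [combine like terms]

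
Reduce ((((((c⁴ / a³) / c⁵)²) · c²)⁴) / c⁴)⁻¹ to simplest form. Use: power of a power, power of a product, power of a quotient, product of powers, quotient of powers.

((((((c⁴ / a³) / c⁵)²) · c²)⁴) / c⁴)⁻¹
= ((((((c⁴ / a³) / c⁵)²) · c²)⁴)⁻¹) / ((c⁴)⁻¹)    [power of a quotient]
= (((((c⁴ / a³) / c⁵)²) · c²)⁻⁴) / ((c⁴)⁻¹)    [power of a power]
= (((((c⁴ / a³) / c⁵)²)⁻⁴) · ((c²)⁻⁴)) / ((c⁴)⁻¹)    [power of a product]
= ((((c⁴ / a³) / c⁵)⁻⁸) · ((c²)⁻⁴)) / ((c⁴)⁻¹)    [power of a power]
= ((((c⁴ / a³)⁻⁸) / ((c⁵)⁻⁸)) · ((c²)⁻⁴)) / ((c⁴)⁻¹)    [power of a quotient]
= (((((c⁴)⁻⁸) / ((a³)⁻⁸)) / ((c⁵)⁻⁸)) · ((c²)⁻⁴)) / ((c⁴)⁻¹)    [power of a quotient]
= (((c⁻³² / ((a³)⁻⁸)) / ((c⁵)⁻⁸)) · ((c²)⁻⁴)) / ((c⁴)⁻¹)    [power of a power]
= (((c⁻³² / a⁻²⁴) / ((c⁵)⁻⁸)) · ((c²)⁻⁴)) / ((c⁴)⁻¹)    [power of a power]
= (((c⁻³² / a⁻²⁴) / c⁻⁴⁰) · ((c²)⁻⁴)) / ((c⁴)⁻¹)    [power of a power]
= (((c⁻³² / a⁻²⁴) / c⁻⁴⁰) · c⁻⁸) / ((c⁴)⁻¹)    [power of a power]
= (((c⁻³² / a⁻²⁴) / c⁻⁴⁰) · c⁻⁸) / c⁻⁴    [power of a power]
= a²⁴c⁴    [quotient of powers; product of powers]

a²⁴c⁴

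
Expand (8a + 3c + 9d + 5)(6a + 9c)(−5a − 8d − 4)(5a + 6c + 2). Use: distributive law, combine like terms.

−1200a^4 − 3690a^3c − 2190a^3 − 3270a^3d − 9549a^2cd − 3588a^2d − 5877a^2c − 1284a^2 − 3375a^2c^2 − 7830ac^2d − 8406acd − 4320ac^2 − 2790ac − 810ac^3 − 1296c^3d − 4536c^2d − 648c^3 − 1296c^2 − 2160a^2d^2 − 5832acd^2 − 864ad^2 − 912ad − 3888c^2d^2 − 1296cd^2 − 1368cd − 240a − 360c

(8a + 3c + 9d + 5)(6a + 9c)(−5a − 8d − 4)(5a + 6c + 2)
= (48a^2 + 72ac + 18ac + 27c^2 + 54ad + 81cd + 30a + 45c)(−5a − 8d − 4)(5a + 6c + 2)    [distributive law]
= (48a^2 + 90ac + 27c^2 + 54ad + 81cd + 30a + 45c)(−5a − 8d − 4)(5a + 6c + 2)    [combine like terms]
= (−240a^3 − 384a^2d − 192a^2 − 450a^2c − 720acd − 360ac − 135ac^2 − 216c^2d − 108c^2 − 270a^2d − 432ad^2 − 216ad − 405acd − 648cd^2 − 324cd − 150a^2 − 240ad − 120a − 225ac − 360cd − 180c)(5a + 6c + 2)    [distributive law]
= (−240a^3 − 654a^2d − 342a^2 − 450a^2c − 1125acd − 585ac − 135ac^2 − 216c^2d − 108c^2 − 432ad^2 − 456ad − 648cd^2 − 684cd − 120a − 180c)(5a + 6c + 2)    [combine like terms]
= −1200a^4 − 1440a^3c − 480a^3 − 3270a^3d − 3924a^2cd − 1308a^2d − 1710a^3 − 2052a^2c − 684a^2 − 2250a^3c − 2700a^2c^2 − 900a^2c − 5625a^2cd − 6750ac^2d − 2250acd − 2925a^2c − 3510ac^2 − 1170ac − 675a^2c^2 − 810ac^3 − 270ac^2 − 1080ac^2d − 1296c^3d − 432c^2d − 540ac^2 − 648c^3 − 216c^2 − 2160a^2d^2 − 2592acd^2 − 864ad^2 − 2280a^2d − 2736acd − 912ad − 3240acd^2 − 3888c^2d^2 − 1296cd^2 − 3420acd − 4104c^2d − 1368cd − 600a^2 − 720ac − 240a − 900ac − 1080c^2 − 360c    [distributive law]
= −1200a^4 − 3690a^3c − 2190a^3 − 3270a^3d − 9549a^2cd − 3588a^2d − 5877a^2c − 1284a^2 − 3375a^2c^2 − 7830ac^2d − 8406acd − 4320ac^2 − 2790ac − 810ac^3 − 1296c^3d − 4536c^2d − 648c^3 − 1296c^2 − 2160a^2d^2 − 5832acd^2 − 864ad^2 − 912ad − 3888c^2d^2 − 1296cd^2 − 1368cd − 240a − 360c    [combine like terms]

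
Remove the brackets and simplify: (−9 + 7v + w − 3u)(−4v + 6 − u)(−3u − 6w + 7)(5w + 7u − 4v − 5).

−4493uvw − 1510u^2v − 996uv^2 + 4421uv − 2456vw^2 + 164v^2w + 3746vw − 1204v^2 − 1218v + 2912uw + 453u^2 − 3141u + 2010w^2 − 3720w + 1890 + 518u^2w + 381u^3 − 137uw^2 + 1668uv^2w + 648u^2v^2 − 336uv^3 + 744v^2w^2 − 672v^3w + 784v^3 − 141u^2vw − 69u^3v + 54uvw^2 + 120vw^3 − 180w^3 − 33u^2w^2 − 150u^3w + 30uw^3 − 63u^4

(−9 + 7v + w − 3u)(−4v + 6 − u)(−3u − 6w + 7)(5w + 7u − 4v − 5)
= (36v − 54 + 9u − 28v^2 + 42v − 7uv − 4vw + 6w − uw + 12uv − 18u + 3u^2)(−3u − 6w + 7)(5w + 7u − 4v − 5)    [distributive law]
= (78v − 54 − 9u − 28v^2 + 5uv − 4vw + 6w − uw + 3u^2)(−3u − 6w + 7)(5w + 7u − 4v − 5)    [combine like terms]
= (−234uv − 468vw + 546v + 162u + 324w − 378 + 27u^2 + 54uw − 63u + 84uv^2 + 168v^2w − 196v^2 − 15u^2v − 30uvw + 35uv + 12uvw + 24vw^2 − 28vw − 18uw − 36w^2 + 42w + 3u^2w + 6uw^2 − 7uw − 9u^3 − 18u^2w + 21u^2)(5w + 7u − 4v − 5)    [distributive law]
= (−199uv − 496vw + 546v + 99u + 366w − 378 + 48u^2 + 29uw + 84uv^2 + 168v^2w − 196v^2 − 15u^2v − 18uvw + 24vw^2 − 36w^2 − 15u^2w + 6uw^2 − 9u^3)(5w + 7u − 4v − 5)    [combine like terms]
= −995uvw − 1393u^2v + 796uv^2 + 995uv − 2480vw^2 − 3472uvw + 1984v^2w + 2480vw + 2730vw + 3822uv − 2184v^2 − 2730v + 495uw + 693u^2 − 396uv − 495u + 1830w^2 + 2562uw − 1464vw − 1830w − 1890w − 2646u + 1512v + 1890 + 240u^2w + 336u^3 − 192u^2v − 240u^2 + 145uw^2 + 203u^2w − 116uvw − 145uw + 420uv^2w + 588u^2v^2 − 336uv^3 − 420uv^2 + 840v^2w^2 + 1176uv^2w − 672v^3w − 840v^2w − 980v^2w − 1372uv^2 + 784v^3 + 980v^2 − 75u^2vw − 105u^3v + 60u^2v^2 + 75u^2v − 90uvw^2 − 126u^2vw + 72uv^2w + 90uvw + 120vw^3 + 168uvw^2 − 96v^2w^2 − 120vw^2 − 180w^3 − 252uw^2 + 144vw^2 + 180w^2 − 75u^2w^2 − 105u^3w + 60u^2vw + 75u^2w + 30uw^3 + 42u^2w^2 − 24uvw^2 − 30uw^2 − 45u^3w − 63u^4 + 36u^3v + 45u^3    [distributive law]
= −4493uvw − 1510u^2v − 996uv^2 + 4421uv − 2456vw^2 + 164v^2w + 3746vw − 1204v^2 − 1218v + 2912uw + 453u^2 − 3141u + 2010w^2 − 3720w + 1890 + 518u^2w + 381u^3 − 137uw^2 + 1668uv^2w + 648u^2v^2 − 336uv^3 + 744v^2w^2 − 672v^3w + 784v^3 − 141u^2vw − 69u^3v + 54uvw^2 + 120vw^3 − 180w^3 − 33u^2w^2 − 150u^3w + 30uw^3 − 63u^4    [combine like terms]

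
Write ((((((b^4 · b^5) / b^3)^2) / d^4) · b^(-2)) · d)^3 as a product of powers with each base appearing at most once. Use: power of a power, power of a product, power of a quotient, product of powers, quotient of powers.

b^30·d^(-9)

((((((b^4 · b^5) / b^3)^2) / d^4) · b^(-2)) · d)^3
= ((((((b^4 · b^5) / b^3)^2) / d^4) · b^(-2))^3) · (d^3)    [power of a product]
= ((((((b^4 · b^5) / b^3)^2) / d^4)^3) · ((b^(-2))^3)) · (d^3)    [power of a product]
= ((((((b^4 · b^5) / b^3)^2)^3) / ((d^4)^3)) · ((b^(-2))^3)) · (d^3)    [power of a quotient]
= (((((b^4 · b^5) / b^3)^6) / ((d^4)^3)) · ((b^(-2))^3)) · (d^3)    [power of a power]
= (((((b^4 · b^5)^6) / ((b^3)^6)) / ((d^4)^3)) · ((b^(-2))^3)) · (d^3)    [power of a quotient]
= ((((((b^4)^6) · ((b^5)^6)) / ((b^3)^6)) / ((d^4)^3)) · ((b^(-2))^3)) · (d^3)    [power of a product]
= ((((b^24 · ((b^5)^6)) / ((b^3)^6)) / ((d^4)^3)) · ((b^(-2))^3)) · (d^3)    [power of a power]
= ((((b^24 · b^30) / ((b^3)^6)) / ((d^4)^3)) · ((b^(-2))^3)) · (d^3)    [power of a power]
= (((b^54 / ((b^3)^6)) / ((d^4)^3)) · ((b^(-2))^3)) · (d^3)    [product of powers]
= (((b^54 / b^18) / ((d^4)^3)) · ((b^(-2))^3)) · (d^3)    [power of a power]
= ((b^36 / ((d^4)^3)) · ((b^(-2))^3)) · (d^3)    [quotient of powers]
= ((b^36 / d^12) · ((b^(-2))^3)) · (d^3)    [power of a power]
= ((b^36 / d^12) · b^(-6)) · (d^3)    [power of a power]
= b^30·d^(-9)    [quotient of powers; product of powers]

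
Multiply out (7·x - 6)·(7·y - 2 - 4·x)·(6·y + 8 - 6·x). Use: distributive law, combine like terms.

(7·x - 6)·(7·y - 2 - 4·x)·(6·y + 8 - 6·x)
= (49·x·y - 14·x - 28·x² - 42·y + 12 + 24·x)·(6·y + 8 - 6·x)    [distributive law]
= (49·x·y + 10·x - 28·x² - 42·y + 12)·(6·y + 8 - 6·x)    [combine like terms]
= 294·x·y² + 392·x·y - 294·x²·y + 60·x·y + 80·x - 60·x² - 168·x²·y - 224·x² + 168·x³ - 252·y² - 336·y + 252·x·y + 72·y + 96 - 72·x    [distributive law]
= 294·x·y² + 704·x·y - 462·x²·y + 8·x - 284·x² + 168·x³ - 252·y² - 264·y + 96    [combine like terms]

294·x·y² + 704·x·y - 462·x²·y + 8·x - 284·x² + 168·x³ - 252·y² - 264·y + 96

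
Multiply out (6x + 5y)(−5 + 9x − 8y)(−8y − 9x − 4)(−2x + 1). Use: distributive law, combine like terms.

−1359x^2y + 277xy − 594x^3 − 186x^2 + 120x + 810x^3y + 972x^4 − 768x^2y^2 − 336xy^2 + 360y^2 + 100y − 640xy^3 + 320y^3

(6x + 5y)(−5 + 9x − 8y)(−8y − 9x − 4)(−2x + 1)
= (−30x + 54x^2 − 48xy − 25y + 45xy − 40y^2)(−8y − 9x − 4)(−2x + 1)    [distributive law]
= (−30x + 54x^2 − 3xy − 25y − 40y^2)(−8y − 9x − 4)(−2x + 1)    [combine like terms]
= (240xy + 270x^2 + 120x − 432x^2y − 486x^3 − 216x^2 + 24xy^2 + 27x^2y + 12xy + 200y^2 + 225xy + 100y + 320y^3 + 360xy^2 + 160y^2)(−2x + 1)    [distributive law]
= (477xy + 54x^2 + 120x − 405x^2y − 486x^3 + 384xy^2 + 360y^2 + 100y + 320y^3)(−2x + 1)    [combine like terms]
= −954x^2y + 477xy − 108x^3 + 54x^2 − 240x^2 + 120x + 810x^3y − 405x^2y + 972x^4 − 486x^3 − 768x^2y^2 + 384xy^2 − 720xy^2 + 360y^2 − 200xy + 100y − 640xy^3 + 320y^3    [distributive law]
= −1359x^2y + 277xy − 594x^3 − 186x^2 + 120x + 810x^3y + 972x^4 − 768x^2y^2 − 336xy^2 + 360y^2 + 100y − 640xy^3 + 320y^3    [combine like terms]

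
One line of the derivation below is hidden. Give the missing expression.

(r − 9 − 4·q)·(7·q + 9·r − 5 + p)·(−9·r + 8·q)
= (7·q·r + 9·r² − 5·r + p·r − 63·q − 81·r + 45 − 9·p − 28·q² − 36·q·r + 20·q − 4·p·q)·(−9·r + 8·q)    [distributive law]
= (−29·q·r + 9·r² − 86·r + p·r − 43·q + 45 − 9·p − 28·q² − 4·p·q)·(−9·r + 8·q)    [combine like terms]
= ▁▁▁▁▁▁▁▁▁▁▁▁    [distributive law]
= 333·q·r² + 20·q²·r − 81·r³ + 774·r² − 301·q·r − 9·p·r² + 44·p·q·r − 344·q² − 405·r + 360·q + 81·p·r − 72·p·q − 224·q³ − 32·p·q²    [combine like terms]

By distributive law:

261·q·r² − 232·q²·r − 81·r³ + 72·q·r² + 774·r² − 688·q·r − 9·p·r² + 8·p·q·r + 387·q·r − 344·q² − 405·r + 360·q + 81·p·r − 72·p·q + 252·q²·r − 224·q³ + 36·p·q·r − 32·p·q²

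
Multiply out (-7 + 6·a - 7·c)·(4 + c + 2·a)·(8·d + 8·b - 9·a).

-224·d - 224·b + 252·a - 280·c·d - 280·b·c + 315·a·c + 80·a·d + 80·a·b - 90·a^2 - 64·a·c·d - 64·a·b·c + 72·a^2·c + 96·a^2·d + 96·a^2·b - 108·a^3 - 56·c^2·d - 56·b·c^2 + 63·a·c^2

(-7 + 6·a - 7·c)·(4 + c + 2·a)·(8·d + 8·b - 9·a)
= (-28 - 7·c - 14·a + 24·a + 6·a·c + 12·a^2 - 28·c - 7·c^2 - 14·a·c)·(8·d + 8·b - 9·a)    [distributive law]
= (-28 - 35·c + 10·a - 8·a·c + 12·a^2 - 7·c^2)·(8·d + 8·b - 9·a)    [combine like terms]
= -224·d - 224·b + 252·a - 280·c·d - 280·b·c + 315·a·c + 80·a·d + 80·a·b - 90·a^2 - 64·a·c·d - 64·a·b·c + 72·a^2·c + 96·a^2·d + 96·a^2·b - 108·a^3 - 56·c^2·d - 56·b·c^2 + 63·a·c^2    [distributive law]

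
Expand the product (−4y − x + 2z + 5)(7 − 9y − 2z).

−73y + 36y^2 − 10yz − 7x + 9xy + 2xz + 4z − 4z^2 + 35

(−4y − x + 2z + 5)(7 − 9y − 2z)
= −28y + 36y^2 + 8yz − 7x + 9xy + 2xz + 14z − 18yz − 4z^2 + 35 − 45y − 10z    [distributive law]
= −73y + 36y^2 − 10yz − 7x + 9xy + 2xz + 4z − 4z^2 + 35    [combine like terms]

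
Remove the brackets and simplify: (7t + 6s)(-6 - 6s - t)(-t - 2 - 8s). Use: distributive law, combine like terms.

56t^2 + 84t + 468st + 104st^2 + 420s^2t + 7t^3 + 72s + 360s^2 + 288s^3

(7t + 6s)(-6 - 6s - t)(-t - 2 - 8s)
= (-42t - 42st - 7t^2 - 36s - 36s^2 - 6st)(-t - 2 - 8s)    [distributive law]
= (-42t - 48st - 7t^2 - 36s - 36s^2)(-t - 2 - 8s)    [combine like terms]
= 42t^2 + 84t + 336st + 48st^2 + 96st + 384s^2t + 7t^3 + 14t^2 + 56st^2 + 36st + 72s + 288s^2 + 36s^2t + 72s^2 + 288s^3    [distributive law]
= 56t^2 + 84t + 468st + 104st^2 + 420s^2t + 7t^3 + 72s + 360s^2 + 288s^3    [combine like terms]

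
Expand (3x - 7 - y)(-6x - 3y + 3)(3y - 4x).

-42x²y + 72x³ - 21xy² + 81xy - 204x² + 54y² - 63y + 84x + 9y³

(3x - 7 - y)(-6x - 3y + 3)(3y - 4x)
= (-18x² - 9xy + 9x + 42x + 21y - 21 + 6xy + 3y² - 3y)(3y - 4x)    [distributive law]
= (-18x² - 3xy + 51x + 18y - 21 + 3y²)(3y - 4x)    [combine like terms]
= -54x²y + 72x³ - 9xy² + 12x²y + 153xy - 204x² + 54y² - 72xy - 63y + 84x + 9y³ - 12xy²    [distributive law]
= -42x²y + 72x³ - 21xy² + 81xy - 204x² + 54y² - 63y + 84x + 9y³    [combine like terms]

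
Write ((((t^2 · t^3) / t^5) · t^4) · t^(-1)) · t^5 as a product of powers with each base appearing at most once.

t^8

((((t^2 · t^3) / t^5) · t^4) · t^(-1)) · t^5
= (((t^5 / t^5) · t^4) · t^(-1)) · t^5    [product of powers]
= ((t^0 · t^4) · t^(-1)) · t^5    [quotient of powers]
= (t^4 · t^(-1)) · t^5    [product of powers]
= t^3 · t^5    [product of powers]
= t^8    [product of powers]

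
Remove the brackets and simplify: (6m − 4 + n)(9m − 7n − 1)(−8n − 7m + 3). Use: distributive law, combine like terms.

−201m²n − 378m³ + 456m² + 313mn² + 48mn − 154m − 237n² + 49n + 12 + 56n³

(6m − 4 + n)(9m − 7n − 1)(−8n − 7m + 3)
= (54m² − 42mn − 6m − 36m + 28n + 4 + 9mn − 7n² − n)(−8n − 7m + 3)    [distributive law]
= (54m² − 33mn − 42m + 27n + 4 − 7n²)(−8n − 7m + 3)    [combine like terms]
= −432m²n − 378m³ + 162m² + 264mn² + 231m²n − 99mn + 336mn + 294m² − 126m − 216n² − 189mn + 81n − 32n − 28m + 12 + 56n³ + 49mn² − 21n²    [distributive law]
= −201m²n − 378m³ + 456m² + 313mn² + 48mn − 154m − 237n² + 49n + 12 + 56n³    [combine like terms]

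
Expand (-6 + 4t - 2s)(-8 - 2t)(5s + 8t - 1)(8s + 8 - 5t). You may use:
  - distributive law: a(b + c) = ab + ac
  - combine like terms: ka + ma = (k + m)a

(-6 + 4t - 2s)(-8 - 2t)(5s + 8t - 1)(8s + 8 - 5t)
= (48 + 12t - 32t - 8t^2 + 16s + 4st)(5s + 8t - 1)(8s + 8 - 5t)    [distributive law]
= (48 - 20t - 8t^2 + 16s + 4st)(5s + 8t - 1)(8s + 8 - 5t)    [combine like terms]
= (240s + 384t - 48 - 100st - 160t^2 + 20t - 40st^2 - 64t^3 + 8t^2 + 80s^2 + 128st - 16s + 20s^2t + 32st^2 - 4st)(8s + 8 - 5t)    [distributive law]
= (224s + 404t - 48 + 24st - 152t^2 - 8st^2 - 64t^3 + 80s^2 + 20s^2t)(8s + 8 - 5t)    [combine like terms]
= 1792s^2 + 1792s - 1120st + 3232st + 3232t - 2020t^2 - 384s - 384 + 240t + 192s^2t + 192st - 120st^2 - 1216st^2 - 1216t^2 + 760t^3 - 64s^2t^2 - 64st^2 + 40st^3 - 512st^3 - 512t^3 + 320t^4 + 640s^3 + 640s^2 - 400s^2t + 160s^3t + 160s^2t - 100s^2t^2    [distributive law]
= 2432s^2 + 1408s + 2304st + 3472t - 3236t^2 - 384 - 48s^2t - 1400st^2 + 248t^3 - 164s^2t^2 - 472st^3 + 320t^4 + 640s^3 + 160s^3t    [combine like terms]

2432s^2 + 1408s + 2304st + 3472t - 3236t^2 - 384 - 48s^2t - 1400st^2 + 248t^3 - 164s^2t^2 - 472st^3 + 320t^4 + 640s^3 + 160s^3t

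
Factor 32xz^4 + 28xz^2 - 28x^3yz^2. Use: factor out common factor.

32xz^4 + 28xz^2 - 28x^3yz^2
= 4(8xz^4 + 7xz^2 - 7x^3yz^2)    [factor out 4]
= 4xz^2(8z^2 + 7 - 7x^2y)    [factor out xz^2]

4xz^2(8z^2 + 7 - 7x^2y)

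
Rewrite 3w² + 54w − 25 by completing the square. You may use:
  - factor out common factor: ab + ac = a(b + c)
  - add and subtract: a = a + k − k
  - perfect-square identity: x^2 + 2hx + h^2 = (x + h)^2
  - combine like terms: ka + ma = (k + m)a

3w² + 54w − 25
= 3(w² + 18w) − 25    [factor out 3 from the w-terms]
= 3(w² + 18w + 81 − 81) − 25    [add and subtract 81 inside the bracket]
= 3(w + 9)² − 243 − 25    [perfect-square identity]
= 3(w + 9)² − 268    [combine constants]

3(w + 9)² − 268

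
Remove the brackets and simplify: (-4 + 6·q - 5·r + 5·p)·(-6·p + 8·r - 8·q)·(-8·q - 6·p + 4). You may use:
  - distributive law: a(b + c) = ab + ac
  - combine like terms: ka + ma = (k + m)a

(-4 + 6·q - 5·r + 5·p)·(-6·p + 8·r - 8·q)·(-8·q - 6·p + 4)
= (24·p - 32·r + 32·q - 36·p·q + 48·q·r - 48·q^2 + 30·p·r - 40·r^2 + 40·q·r - 30·p^2 + 40·p·r - 40·p·q)·(-8·q - 6·p + 4)    [distributive law]
= (24·p - 32·r + 32·q - 76·p·q + 88·q·r - 48·q^2 + 70·p·r - 40·r^2 - 30·p^2)·(-8·q - 6·p + 4)    [combine like terms]
= -192·p·q - 144·p^2 + 96·p + 256·q·r + 192·p·r - 128·r - 256·q^2 - 192·p·q + 128·q + 608·p·q^2 + 456·p^2·q - 304·p·q - 704·q^2·r - 528·p·q·r + 352·q·r + 384·q^3 + 288·p·q^2 - 192·q^2 - 560·p·q·r - 420·p^2·r + 280·p·r + 320·q·r^2 + 240·p·r^2 - 160·r^2 + 240·p^2·q + 180·p^3 - 120·p^2    [distributive law]
= -688·p·q - 264·p^2 + 96·p + 608·q·r + 472·p·r - 128·r - 448·q^2 + 128·q + 896·p·q^2 + 696·p^2·q - 704·q^2·r - 1088·p·q·r + 384·q^3 - 420·p^2·r + 320·q·r^2 + 240·p·r^2 - 160·r^2 + 180·p^3    [combine like terms]

-688·p·q - 264·p^2 + 96·p + 608·q·r + 472·p·r - 128·r - 448·q^2 + 128·q + 896·p·q^2 + 696·p^2·q - 704·q^2·r - 1088·p·q·r + 384·q^3 - 420·p^2·r + 320·q·r^2 + 240·p·r^2 - 160·r^2 + 180·p^3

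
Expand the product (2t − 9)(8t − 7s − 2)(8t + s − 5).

128t^3 − 96st^2 − 688t^2 − 14s^2t + 498st + 524t + 63s^2 − 297s − 90

(2t − 9)(8t − 7s − 2)(8t + s − 5)
= (16t^2 − 14st − 4t − 72t + 63s + 18)(8t + s − 5)    [distributive law]
= (16t^2 − 14st − 76t + 63s + 18)(8t + s − 5)    [combine like terms]
= 128t^3 + 16st^2 − 80t^2 − 112st^2 − 14s^2t + 70st − 608t^2 − 76st + 380t + 504st + 63s^2 − 315s + 144t + 18s − 90    [distributive law]
= 128t^3 − 96st^2 − 688t^2 − 14s^2t + 498st + 524t + 63s^2 − 297s − 90    [combine like terms]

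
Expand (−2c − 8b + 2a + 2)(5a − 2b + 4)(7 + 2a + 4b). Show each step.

(−2c − 8b + 2a + 2)(5a − 2b + 4)(7 + 2a + 4b)
= (−10ac + 4bc − 8c − 40ab + 16b² − 32b + 10a² − 4ab + 8a + 10a − 4b + 8)(7 + 2a + 4b)    [distributive law]
= (−10ac + 4bc − 8c − 44ab + 16b² − 36b + 10a² + 18a + 8)(7 + 2a + 4b)    [combine like terms]
= −70ac − 20a²c − 40abc + 28bc + 8abc + 16b²c − 56c − 16ac − 32bc − 308ab − 88a²b − 176ab² + 112b² + 32ab² + 64b³ − 252b − 72ab − 144b² + 70a² + 20a³ + 40a²b + 126a + 36a² + 72ab + 56 + 16a + 32b    [distributive law]
= −86ac − 20a²c − 32abc − 4bc + 16b²c − 56c − 308ab − 48a²b − 144ab² − 32b² + 64b³ − 220b + 106a² + 20a³ + 142a + 56    [combine like terms]

−86ac − 20a²c − 32abc − 4bc + 16b²c − 56c − 308ab − 48a²b − 144ab² − 32b² + 64b³ − 220b + 106a² + 20a³ + 142a + 56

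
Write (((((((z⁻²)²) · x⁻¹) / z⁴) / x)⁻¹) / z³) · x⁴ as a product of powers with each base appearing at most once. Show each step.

(((((((z⁻²)²) · x⁻¹) / z⁴) / x)⁻¹) / z³) · x⁴
= (((((((z⁻²)²) · x⁻¹) / z⁴)⁻¹) / (x⁻¹)) / z³) · x⁴    [power of a quotient]
= (((((((z⁻²)²) · x⁻¹)⁻¹) / ((z⁴)⁻¹)) / (x⁻¹)) / z³) · x⁴    [power of a quotient]
= (((((((z⁻²)²)⁻¹) · ((x⁻¹)⁻¹)) / ((z⁴)⁻¹)) / (x⁻¹)) / z³) · x⁴    [power of a product]
= ((((((z⁻²)⁻²) · ((x⁻¹)⁻¹)) / ((z⁴)⁻¹)) / (x⁻¹)) / z³) · x⁴    [power of a power]
= ((((z⁴ · ((x⁻¹)⁻¹)) / ((z⁴)⁻¹)) / (x⁻¹)) / z³) · x⁴    [power of a power]
= ((((z⁴ · x) / ((z⁴)⁻¹)) / (x⁻¹)) / z³) · x⁴    [power of a power]
= ((((z⁴ · x) / z⁻⁴) / (x⁻¹)) / z³) · x⁴    [power of a power]
= x⁶·z⁵    [quotient of powers; product of powers]

x⁶·z⁵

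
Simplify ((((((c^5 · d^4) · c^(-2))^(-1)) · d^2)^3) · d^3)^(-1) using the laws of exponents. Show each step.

c^9·d^3

((((((c^5 · d^4) · c^(-2))^(-1)) · d^2)^3) · d^3)^(-1)
= ((((((c^5 · d^4) · c^(-2))^(-1)) · d^2)^3)^(-1)) · ((d^3)^(-1))    [power of a product]
= (((((c^5 · d^4) · c^(-2))^(-1)) · d^2)^(-3)) · ((d^3)^(-1))    [power of a power]
= (((((c^5 · d^4) · c^(-2))^(-1))^(-3)) · ((d^2)^(-3))) · ((d^3)^(-1))    [power of a product]
= ((((c^5 · d^4) · c^(-2))^3) · ((d^2)^(-3))) · ((d^3)^(-1))    [power of a power]
= ((((c^5 · d^4)^3) · ((c^(-2))^3)) · ((d^2)^(-3))) · ((d^3)^(-1))    [power of a product]
= (((((c^5)^3) · ((d^4)^3)) · ((c^(-2))^3)) · ((d^2)^(-3))) · ((d^3)^(-1))    [power of a product]
= (((c^15 · ((d^4)^3)) · ((c^(-2))^3)) · ((d^2)^(-3))) · ((d^3)^(-1))    [power of a power]
= (((c^15 · d^12) · ((c^(-2))^3)) · ((d^2)^(-3))) · ((d^3)^(-1))    [power of a power]
= (((c^15 · d^12) · c^(-6)) · ((d^2)^(-3))) · ((d^3)^(-1))    [power of a power]
= (((c^15 · d^12) · c^(-6)) · d^(-6)) · ((d^3)^(-1))    [power of a power]
= (((c^15 · d^12) · c^(-6)) · d^(-6)) · d^(-3)    [power of a power]
= c^9·d^3    [product of powers]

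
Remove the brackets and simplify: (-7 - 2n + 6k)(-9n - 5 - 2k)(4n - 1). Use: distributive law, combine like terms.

(-7 - 2n + 6k)(-9n - 5 - 2k)(4n - 1)
= (63n + 35 + 14k + 18n^2 + 10n + 4kn - 54kn - 30k - 12k^2)(4n - 1)    [distributive law]
= (73n + 35 - 16k + 18n^2 - 50kn - 12k^2)(4n - 1)    [combine like terms]
= 292n^2 - 73n + 140n - 35 - 64kn + 16k + 72n^3 - 18n^2 - 200kn^2 + 50kn - 48k^2n + 12k^2    [distributive law]
= 274n^2 + 67n - 35 - 14kn + 16k + 72n^3 - 200kn^2 - 48k^2n + 12k^2    [combine like terms]

274n^2 + 67n - 35 - 14kn + 16k + 72n^3 - 200kn^2 - 48k^2n + 12k^2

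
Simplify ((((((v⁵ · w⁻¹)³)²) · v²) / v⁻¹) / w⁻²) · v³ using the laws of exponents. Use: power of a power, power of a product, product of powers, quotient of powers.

v³⁶w⁻⁴

((((((v⁵ · w⁻¹)³)²) · v²) / v⁻¹) / w⁻²) · v³
= (((((v⁵ · w⁻¹)⁶) · v²) / v⁻¹) / w⁻²) · v³    [power of a power]
= ((((((v⁵)⁶) · ((w⁻¹)⁶)) · v²) / v⁻¹) / w⁻²) · v³    [power of a product]
= ((((v³⁰ · ((w⁻¹)⁶)) · v²) / v⁻¹) / w⁻²) · v³    [power of a power]
= ((((v³⁰ · w⁻⁶) · v²) / v⁻¹) / w⁻²) · v³    [power of a power]
= v³⁶w⁻⁴    [quotient of powers; product of powers]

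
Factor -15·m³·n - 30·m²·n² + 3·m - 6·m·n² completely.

-15·m³·n - 30·m²·n² + 3·m - 6·m·n²
= 3(-5·m³·n - 10·m²·n² + m - 2·m·n²)    [factor out 3]
= 3·m(-5·m²·n - 10·m·n² + 1 - 2·n²)    [factor out m]

3·m(-5·m²·n - 10·m·n² + 1 - 2·n²)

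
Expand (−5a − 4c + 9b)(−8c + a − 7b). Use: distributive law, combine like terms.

(−5a − 4c + 9b)(−8c + a − 7b)
= 40ac − 5a² + 35ab + 32c² − 4ac + 28bc − 72bc + 9ab − 63b²    [distributive law]
= 36ac − 5a² + 44ab + 32c² − 44bc − 63b²    [combine like terms]

36ac − 5a² + 44ab + 32c² − 44bc − 63b²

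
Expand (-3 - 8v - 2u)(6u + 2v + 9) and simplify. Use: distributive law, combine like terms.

(-3 - 8v - 2u)(6u + 2v + 9)
= -18u - 6v - 27 - 48uv - 16v^2 - 72v - 12u^2 - 4uv - 18u    [distributive law]
= -36u - 78v - 27 - 52uv - 16v^2 - 12u^2    [combine like terms]

-36u - 78v - 27 - 52uv - 16v^2 - 12u^2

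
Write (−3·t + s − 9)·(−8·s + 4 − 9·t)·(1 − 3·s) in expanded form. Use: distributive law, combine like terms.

−192·s·t − 45·s^2·t + 69·t + 27·t^2 − 81·s·t^2 − 236·s^2 + 24·s^3 + 184·s − 36

(−3·t + s − 9)·(−8·s + 4 − 9·t)·(1 − 3·s)
= (24·s·t − 12·t + 27·t^2 − 8·s^2 + 4·s − 9·s·t + 72·s − 36 + 81·t)·(1 − 3·s)    [distributive law]
= (15·s·t + 69·t + 27·t^2 − 8·s^2 + 76·s − 36)·(1 − 3·s)    [combine like terms]
= 15·s·t − 45·s^2·t + 69·t − 207·s·t + 27·t^2 − 81·s·t^2 − 8·s^2 + 24·s^3 + 76·s − 228·s^2 − 36 + 108·s    [distributive law]
= −192·s·t − 45·s^2·t + 69·t + 27·t^2 − 81·s·t^2 − 236·s^2 + 24·s^3 + 184·s − 36    [combine like terms]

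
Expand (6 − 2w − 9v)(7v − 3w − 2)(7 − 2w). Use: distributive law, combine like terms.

(6 − 2w − 9v)(7v − 3w − 2)(7 − 2w)
= (42v − 18w − 12 − 14vw + 6w^2 + 4w − 63v^2 + 27vw + 18v)(7 − 2w)    [distributive law]
= (60v − 14w − 12 + 13vw + 6w^2 − 63v^2)(7 − 2w)    [combine like terms]
= 420v − 120vw − 98w + 28w^2 − 84 + 24w + 91vw − 26vw^2 + 42w^2 − 12w^3 − 441v^2 + 126v^2w    [distributive law]
= 420v − 29vw − 74w + 70w^2 − 84 − 26vw^2 − 12w^3 − 441v^2 + 126v^2w    [combine like terms]

420v − 29vw − 74w + 70w^2 − 84 − 26vw^2 − 12w^3 − 441v^2 + 126v^2w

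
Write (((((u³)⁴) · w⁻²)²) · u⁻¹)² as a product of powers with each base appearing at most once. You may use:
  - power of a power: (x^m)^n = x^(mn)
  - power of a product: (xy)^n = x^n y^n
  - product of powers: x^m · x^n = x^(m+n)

(((((u³)⁴) · w⁻²)²) · u⁻¹)²
= (((((u³)⁴) · w⁻²)²)²) · ((u⁻¹)²)    [power of a product]
= ((((u³)⁴) · w⁻²)⁴) · ((u⁻¹)²)    [power of a power]
= ((((u³)⁴)⁴) · ((w⁻²)⁴)) · ((u⁻¹)²)    [power of a product]
= (((u³)¹⁶) · ((w⁻²)⁴)) · ((u⁻¹)²)    [power of a power]
= (u⁴⁸ · ((w⁻²)⁴)) · ((u⁻¹)²)    [power of a power]
= (u⁴⁸ · w⁻⁸) · ((u⁻¹)²)    [power of a power]
= (u⁴⁸ · w⁻⁸) · u⁻²    [power of a power]
= u⁴⁶w⁻⁸    [product of powers]

u⁴⁶w⁻⁸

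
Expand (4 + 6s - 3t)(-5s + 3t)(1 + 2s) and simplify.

-20s - 70s^2 + 12t + 57st - 60s^3 + 66s^2t - 9t^2 - 18st^2

(4 + 6s - 3t)(-5s + 3t)(1 + 2s)
= (-20s + 12t - 30s^2 + 18st + 15st - 9t^2)(1 + 2s)    [distributive law]
= (-20s + 12t - 30s^2 + 33st - 9t^2)(1 + 2s)    [combine like terms]
= -20s - 40s^2 + 12t + 24st - 30s^2 - 60s^3 + 33st + 66s^2t - 9t^2 - 18st^2    [distributive law]
= -20s - 70s^2 + 12t + 57st - 60s^3 + 66s^2t - 9t^2 - 18st^2    [combine like terms]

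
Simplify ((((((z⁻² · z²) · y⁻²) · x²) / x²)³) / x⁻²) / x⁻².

x⁴y⁻⁶

((((((z⁻² · z²) · y⁻²) · x²) / x²)³) / x⁻²) / x⁻²
= ((((((z⁻² · z²) · y⁻²) · x²)³) / ((x²)³)) / x⁻²) / x⁻²    [power of a quotient]
= ((((((z⁻² · z²) · y⁻²)³) · ((x²)³)) / ((x²)³)) / x⁻²) / x⁻²    [power of a product]
= ((((((z⁻² · z²)³) · ((y⁻²)³)) · ((x²)³)) / ((x²)³)) / x⁻²) / x⁻²    [power of a product]
= (((((((z⁻²)³) · ((z²)³)) · ((y⁻²)³)) · ((x²)³)) / ((x²)³)) / x⁻²) / x⁻²    [power of a product]
= (((((z⁻⁶ · ((z²)³)) · ((y⁻²)³)) · ((x²)³)) / ((x²)³)) / x⁻²) / x⁻²    [power of a power]
= (((((z⁻⁶ · z⁶) · ((y⁻²)³)) · ((x²)³)) / ((x²)³)) / x⁻²) / x⁻²    [power of a power]
= ((((z⁰ · ((y⁻²)³)) · ((x²)³)) / ((x²)³)) / x⁻²) / x⁻²    [product of powers]
= ((((z⁰ · y⁻⁶) · ((x²)³)) / ((x²)³)) / x⁻²) / x⁻²    [power of a power]
= ((((z⁰ · y⁻⁶) · x⁶) / ((x²)³)) / x⁻²) / x⁻²    [power of a power]
= ((((z⁰ · y⁻⁶) · x⁶) / x⁶) / x⁻²) / x⁻²    [power of a power]
= x⁴y⁻⁶    [quotient of powers; product of powers]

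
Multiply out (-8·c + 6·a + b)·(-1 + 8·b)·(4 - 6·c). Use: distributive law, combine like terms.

(-8·c + 6·a + b)·(-1 + 8·b)·(4 - 6·c)
= (8·c - 64·b·c - 6·a + 48·a·b - b + 8·b^2)·(4 - 6·c)    [distributive law]
= 32·c - 48·c^2 - 256·b·c + 384·b·c^2 - 24·a + 36·a·c + 192·a·b - 288·a·b·c - 4·b + 6·b·c + 32·b^2 - 48·b^2·c    [distributive law]
= 32·c - 48·c^2 - 250·b·c + 384·b·c^2 - 24·a + 36·a·c + 192·a·b - 288·a·b·c - 4·b + 32·b^2 - 48·b^2·c    [combine like terms]

32·c - 48·c^2 - 250·b·c + 384·b·c^2 - 24·a + 36·a·c + 192·a·b - 288·a·b·c - 4·b + 32·b^2 - 48·b^2·c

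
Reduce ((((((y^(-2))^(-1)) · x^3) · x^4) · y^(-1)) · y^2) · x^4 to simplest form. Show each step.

((((((y^(-2))^(-1)) · x^3) · x^4) · y^(-1)) · y^2) · x^4
= ((((y^2 · x^3) · x^4) · y^(-1)) · y^2) · x^4    [power of a power]
= x^11y^3    [product of powers]

x^11y^3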